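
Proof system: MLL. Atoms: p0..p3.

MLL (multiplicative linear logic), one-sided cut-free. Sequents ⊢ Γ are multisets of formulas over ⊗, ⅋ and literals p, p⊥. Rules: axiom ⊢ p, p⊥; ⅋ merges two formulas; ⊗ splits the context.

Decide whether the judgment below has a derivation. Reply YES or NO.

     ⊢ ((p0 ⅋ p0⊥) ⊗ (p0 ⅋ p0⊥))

Proof tree:
[⊗]  ⊢ ((p0 ⅋ p0⊥) ⊗ (p0 ⅋ p0⊥))
  [⅋]  ⊢ (p0 ⅋ p0⊥)
    [Ax]  ⊢ p0, p0⊥
  [⅋]  ⊢ (p0 ⅋ p0⊥)
    [Ax]  ⊢ p0, p0⊥

Result: YES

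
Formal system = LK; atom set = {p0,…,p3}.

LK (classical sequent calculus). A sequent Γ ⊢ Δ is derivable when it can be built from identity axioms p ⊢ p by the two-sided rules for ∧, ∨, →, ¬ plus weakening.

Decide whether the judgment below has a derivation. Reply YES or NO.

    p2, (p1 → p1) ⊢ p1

Truth-table refutation:
  v=0000: Γ:[p2=F, (p1 → p1)=T] Δ:[p1=F] refutes=False
  v=0001: Γ:[p2=F, (p1 → p1)=T] Δ:[p1=F] refutes=False
  v=0010: Γ:[p2=T, (p1 → p1)=T] Δ:[p1=F] refutes=True  ← countermodel

Result: NO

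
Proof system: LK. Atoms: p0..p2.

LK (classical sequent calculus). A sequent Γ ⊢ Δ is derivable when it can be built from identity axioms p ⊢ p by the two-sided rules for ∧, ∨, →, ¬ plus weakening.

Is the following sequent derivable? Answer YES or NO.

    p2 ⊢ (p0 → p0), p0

Derivation trace:
[WR] p2 ⊢ (p0 → p0), p0
  [→R] p2 ⊢ (p0 → p0)
    [WL] p0, p2 ⊢ p0
      [Ax] p0 ⊢ p0

Result: YES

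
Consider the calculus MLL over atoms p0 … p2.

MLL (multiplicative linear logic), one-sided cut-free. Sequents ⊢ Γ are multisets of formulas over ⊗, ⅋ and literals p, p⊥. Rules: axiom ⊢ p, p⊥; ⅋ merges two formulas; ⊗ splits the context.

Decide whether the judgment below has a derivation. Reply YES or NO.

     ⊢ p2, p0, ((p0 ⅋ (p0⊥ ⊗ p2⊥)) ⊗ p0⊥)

Derivation trace:
[⊗]  ⊢ p2, p0, ((p0 ⅋ (p0⊥ ⊗ p2⊥)) ⊗ p0⊥)
  [⅋]  ⊢ p2, (p0 ⅋ (p0⊥ ⊗ p2⊥))
    [⊗]  ⊢ p0, p2, (p0⊥ ⊗ p2⊥)
      [Ax]  ⊢ p0, p0⊥
      [Ax]  ⊢ p2, p2⊥
  [Ax]  ⊢ p0, p0⊥

Result: YES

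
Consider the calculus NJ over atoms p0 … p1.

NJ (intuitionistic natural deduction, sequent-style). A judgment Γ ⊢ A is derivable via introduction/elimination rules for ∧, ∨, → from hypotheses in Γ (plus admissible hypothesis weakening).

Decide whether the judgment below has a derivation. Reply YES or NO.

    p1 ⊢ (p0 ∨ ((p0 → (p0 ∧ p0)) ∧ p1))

Derivation (root first):
[∨I₂] p1 ⊢ (p0 ∨ ((p0 → (p0 ∧ p0)) ∧ p1))
  [∧I] p1 ⊢ ((p0 → (p0 ∧ p0)) ∧ p1)
    [→I]  ⊢ (p0 → (p0 ∧ p0))
      [∧I] p0 ⊢ (p0 ∧ p0)
        [Ax] p0 ⊢ p0
        [Ax] p0 ⊢ p0
    [Ax] p1 ⊢ p1

Result: YES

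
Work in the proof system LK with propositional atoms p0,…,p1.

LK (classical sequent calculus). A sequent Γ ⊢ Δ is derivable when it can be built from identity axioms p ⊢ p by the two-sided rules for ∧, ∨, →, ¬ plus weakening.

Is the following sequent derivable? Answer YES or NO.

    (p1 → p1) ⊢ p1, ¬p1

Proof tree:
[¬R] (p1 → p1) ⊢ p1, ¬p1
  [→L] p1, (p1 → p1) ⊢ p1
    [Ax] p1 ⊢ p1
    [Ax] p1 ⊢ p1

Result: YES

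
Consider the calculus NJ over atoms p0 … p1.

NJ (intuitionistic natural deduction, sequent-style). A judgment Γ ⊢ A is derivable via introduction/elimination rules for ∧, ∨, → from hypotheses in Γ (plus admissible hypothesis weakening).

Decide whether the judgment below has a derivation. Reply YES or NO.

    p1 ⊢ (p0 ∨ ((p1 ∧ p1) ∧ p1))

Derivation (root first):
[∨I₂] p1 ⊢ (p0 ∨ ((p1 ∧ p1) ∧ p1))
  [∧I] p1 ⊢ ((p1 ∧ p1) ∧ p1)
    [∧I] p1 ⊢ (p1 ∧ p1)
      [Ax] p1 ⊢ p1
      [Ax] p1 ⊢ p1
    [Ax] p1 ⊢ p1

Result: YES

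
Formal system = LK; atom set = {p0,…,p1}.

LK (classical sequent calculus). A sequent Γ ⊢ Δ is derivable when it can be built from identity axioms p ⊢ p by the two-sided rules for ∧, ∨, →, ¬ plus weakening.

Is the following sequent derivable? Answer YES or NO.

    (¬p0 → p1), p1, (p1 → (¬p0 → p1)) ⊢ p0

Truth-table refutation:
  v=00: Γ:[(¬p0 → p1)=F, p1=F, (p1 → (¬p0 → p1))=T] Δ:[p0=F] refutes=False
  v=01: Γ:[(¬p0 → p1)=T, p1=T, (p1 → (¬p0 → p1))=T] Δ:[p0=F] refutes=True  ← countermodel

Result: NO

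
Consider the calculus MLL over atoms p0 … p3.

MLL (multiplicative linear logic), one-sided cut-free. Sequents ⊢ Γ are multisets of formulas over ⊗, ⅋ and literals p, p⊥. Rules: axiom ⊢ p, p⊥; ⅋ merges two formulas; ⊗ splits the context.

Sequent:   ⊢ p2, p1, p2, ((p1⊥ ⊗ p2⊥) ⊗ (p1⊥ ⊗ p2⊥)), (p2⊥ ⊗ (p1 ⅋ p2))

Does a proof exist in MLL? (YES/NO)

Derivation trace:
[⊗]  ⊢ p2, p1, p2, ((p1⊥ ⊗ p2⊥) ⊗ (p1⊥ ⊗ p2⊥)), (p2⊥ ⊗ (p1 ⅋ p2))
  [Ax]  ⊢ p2, p2⊥
  [⅋]  ⊢ p1, p2, ((p1⊥ ⊗ p2⊥) ⊗ (p1⊥ ⊗ p2⊥)), (p1 ⅋ p2)
    [⊗]  ⊢ p1, p2, p1, p2, ((p1⊥ ⊗ p2⊥) ⊗ (p1⊥ ⊗ p2⊥))
      [⊗]  ⊢ p1, p2, (p1⊥ ⊗ p2⊥)
        [Ax]  ⊢ p1, p1⊥
        [Ax]  ⊢ p2, p2⊥
      [⊗]  ⊢ p1, p2, (p1⊥ ⊗ p2⊥)
        [Ax]  ⊢ p1, p1⊥
        [Ax]  ⊢ p2, p2⊥

Result: YES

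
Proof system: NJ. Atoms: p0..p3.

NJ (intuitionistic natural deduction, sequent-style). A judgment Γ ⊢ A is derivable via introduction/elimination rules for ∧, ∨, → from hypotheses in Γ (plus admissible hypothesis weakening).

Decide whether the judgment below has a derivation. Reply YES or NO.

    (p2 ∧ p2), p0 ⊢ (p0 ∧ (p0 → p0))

Derivation trace:
[∧I] (p2 ∧ p2), p0 ⊢ (p0 ∧ (p0 → p0))
  [Wk] p0, (p2 ∧ p2) ⊢ p0
    [Ax] p0 ⊢ p0
  [→I] (p2 ∧ p2) ⊢ (p0 → p0)
    [Wk] p0, (p2 ∧ p2) ⊢ p0
      [Ax] p0 ⊢ p0

Result: YES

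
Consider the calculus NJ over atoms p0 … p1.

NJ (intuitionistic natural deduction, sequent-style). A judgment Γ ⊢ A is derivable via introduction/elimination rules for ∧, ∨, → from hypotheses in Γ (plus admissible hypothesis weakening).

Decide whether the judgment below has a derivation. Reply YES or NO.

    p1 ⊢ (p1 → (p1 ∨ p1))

Proof tree:
[→I] p1 ⊢ (p1 → (p1 ∨ p1))
  [∨I₁] p1, p1 ⊢ (p1 ∨ p1)
    [Wk] p1, p1 ⊢ p1
      [Ax] p1 ⊢ p1

Result: YES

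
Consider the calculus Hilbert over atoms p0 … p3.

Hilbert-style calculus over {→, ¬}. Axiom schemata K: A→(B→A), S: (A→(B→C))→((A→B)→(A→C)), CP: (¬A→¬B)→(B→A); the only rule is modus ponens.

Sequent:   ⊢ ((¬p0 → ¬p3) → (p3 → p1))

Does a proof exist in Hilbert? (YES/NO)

Enumerate valuations to refute Γ ⊢ Δ:
  v=0000: Γ:[] Δ:[((¬p0 → ¬p3) → (p3 → p1))=T] refutes=False
  v=0001: Γ:[] Δ:[((¬p0 → ¬p3) → (p3 → p1))=T] refutes=False
  v=0010: Γ:[] Δ:[((¬p0 → ¬p3) → (p3 → p1))=T] refutes=False
  v=0011: Γ:[] Δ:[((¬p0 → ¬p3) → (p3 → p1))=T] refutes=False
  v=0100: Γ:[] Δ:[((¬p0 → ¬p3) → (p3 → p1))=T] refutes=False
  v=0101: Γ:[] Δ:[((¬p0 → ¬p3) → (p3 → p1))=T] refutes=False
  v=0110: Γ:[] Δ:[((¬p0 → ¬p3) → (p3 → p1))=T] refutes=False
  v=0111: Γ:[] Δ:[((¬p0 → ¬p3) → (p3 → p1))=T] refutes=False
  v=1000: Γ:[] Δ:[((¬p0 → ¬p3) → (p3 → p1))=T] refutes=False
  v=1001: Γ:[] Δ:[((¬p0 → ¬p3) → (p3 → p1))=F] refutes=True  ← countermodel

Result: NO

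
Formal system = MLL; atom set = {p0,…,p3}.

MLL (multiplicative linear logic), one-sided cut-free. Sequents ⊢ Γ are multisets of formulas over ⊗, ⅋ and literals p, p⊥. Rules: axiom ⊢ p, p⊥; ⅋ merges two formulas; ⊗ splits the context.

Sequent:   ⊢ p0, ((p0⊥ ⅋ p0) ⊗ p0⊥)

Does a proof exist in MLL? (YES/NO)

Proof tree:
[⊗]  ⊢ p0, ((p0⊥ ⅋ p0) ⊗ p0⊥)
  [⅋]  ⊢ (p0⊥ ⅋ p0)
    [Ax]  ⊢ p0, p0⊥
  [Ax]  ⊢ p0, p0⊥

Result: YES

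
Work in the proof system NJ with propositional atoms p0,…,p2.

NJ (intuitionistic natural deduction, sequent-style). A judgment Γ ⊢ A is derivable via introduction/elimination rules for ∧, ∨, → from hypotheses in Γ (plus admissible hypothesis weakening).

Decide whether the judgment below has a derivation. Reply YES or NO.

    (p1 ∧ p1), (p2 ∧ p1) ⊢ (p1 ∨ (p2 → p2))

Derivation trace:
[Wk] (p1 ∧ p1), (p2 ∧ p1) ⊢ (p1 ∨ (p2 → p2))
  [Wk] (p1 ∧ p1) ⊢ (p1 ∨ (p2 → p2))
    [∨I₂]  ⊢ (p1 ∨ (p2 → p2))
      [→I]  ⊢ (p2 → p2)
        [Ax] p2 ⊢ p2

Result: YES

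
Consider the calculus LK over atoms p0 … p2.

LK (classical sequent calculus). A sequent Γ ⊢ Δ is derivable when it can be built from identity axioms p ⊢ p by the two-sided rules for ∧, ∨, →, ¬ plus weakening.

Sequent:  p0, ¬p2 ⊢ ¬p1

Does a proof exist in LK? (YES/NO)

Search for a countermodel by truth-table:
  v=000: Γ:[p0=F, ¬p2=T] Δ:[¬p1=T] refutes=False
  v=001: Γ:[p0=F, ¬p2=F] Δ:[¬p1=T] refutes=False
  v=010: Γ:[p0=F, ¬p2=T] Δ:[¬p1=F] refutes=False
  v=011: Γ:[p0=F, ¬p2=F] Δ:[¬p1=F] refutes=False
  v=100: Γ:[p0=T, ¬p2=T] Δ:[¬p1=T] refutes=False
  v=101: Γ:[p0=T, ¬p2=F] Δ:[¬p1=T] refutes=False
  v=110: Γ:[p0=T, ¬p2=T] Δ:[¬p1=F] refutes=True  ← countermodel

Result: NO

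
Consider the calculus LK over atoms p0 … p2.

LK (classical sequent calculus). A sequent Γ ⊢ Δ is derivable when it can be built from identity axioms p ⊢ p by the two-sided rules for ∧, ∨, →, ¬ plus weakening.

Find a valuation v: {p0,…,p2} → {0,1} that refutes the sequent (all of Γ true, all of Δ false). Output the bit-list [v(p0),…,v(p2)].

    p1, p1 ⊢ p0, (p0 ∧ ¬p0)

Truth-table refutation:
  v=000: Γ:[p1=F, p1=F] Δ:[p0=F, (p0 ∧ ¬p0)=F] refutes=False
  v=001: Γ:[p1=F, p1=F] Δ:[p0=F, (p0 ∧ ¬p0)=F] refutes=False
  v=010: Γ:[p1=T, p1=T] Δ:[p0=F, (p0 ∧ ¬p0)=F] refutes=True  ← countermodel

Result: [0, 1, 0]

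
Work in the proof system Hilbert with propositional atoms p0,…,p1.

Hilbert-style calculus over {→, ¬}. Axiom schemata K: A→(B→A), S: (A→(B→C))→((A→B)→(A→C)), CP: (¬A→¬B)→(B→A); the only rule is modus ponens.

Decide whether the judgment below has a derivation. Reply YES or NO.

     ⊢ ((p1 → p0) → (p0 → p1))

Search for a countermodel by truth-table:
  v=00: Γ:[] Δ:[((p1 → p0) → (p0 → p1))=T] refutes=False
  v=01: Γ:[] Δ:[((p1 → p0) → (p0 → p1))=T] refutes=False
  v=10: Γ:[] Δ:[((p1 → p0) → (p0 → p1))=F] refutes=True  ← countermodel

Result: NO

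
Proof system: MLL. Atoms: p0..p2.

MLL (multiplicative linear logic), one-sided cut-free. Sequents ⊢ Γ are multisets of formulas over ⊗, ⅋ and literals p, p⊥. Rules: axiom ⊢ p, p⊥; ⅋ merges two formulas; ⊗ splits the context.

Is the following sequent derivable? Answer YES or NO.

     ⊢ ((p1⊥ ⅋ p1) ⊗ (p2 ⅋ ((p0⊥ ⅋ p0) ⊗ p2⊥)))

Derivation (root first):
[⊗]  ⊢ ((p1⊥ ⅋ p1) ⊗ (p2 ⅋ ((p0⊥ ⅋ p0) ⊗ p2⊥)))
  [⅋]  ⊢ (p1⊥ ⅋ p1)
    [Ax]  ⊢ p1, p1⊥
  [⅋]  ⊢ (p2 ⅋ ((p0⊥ ⅋ p0) ⊗ p2⊥))
    [⊗]  ⊢ p2, ((p0⊥ ⅋ p0) ⊗ p2⊥)
      [⅋]  ⊢ (p0⊥ ⅋ p0)
        [Ax]  ⊢ p0, p0⊥
      [Ax]  ⊢ p2, p2⊥

Result: YES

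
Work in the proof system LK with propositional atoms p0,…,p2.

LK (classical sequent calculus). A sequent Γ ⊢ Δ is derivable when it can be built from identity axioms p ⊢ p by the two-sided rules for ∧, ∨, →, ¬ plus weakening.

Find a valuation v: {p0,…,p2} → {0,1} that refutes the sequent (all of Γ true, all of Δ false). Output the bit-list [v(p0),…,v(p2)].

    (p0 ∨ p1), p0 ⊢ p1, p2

Enumerate valuations to refute Γ ⊢ Δ:
  v=000: Γ:[(p0 ∨ p1)=F, p0=F] Δ:[p1=F, p2=F] refutes=False
  v=001: Γ:[(p0 ∨ p1)=F, p0=F] Δ:[p1=F, p2=T] refutes=False
  v=010: Γ:[(p0 ∨ p1)=T, p0=F] Δ:[p1=T, p2=F] refutes=False
  v=011: Γ:[(p0 ∨ p1)=T, p0=F] Δ:[p1=T, p2=T] refutes=False
  v=100: Γ:[(p0 ∨ p1)=T, p0=T] Δ:[p1=F, p2=F] refutes=True  ← countermodel

Result: [1, 0, 0]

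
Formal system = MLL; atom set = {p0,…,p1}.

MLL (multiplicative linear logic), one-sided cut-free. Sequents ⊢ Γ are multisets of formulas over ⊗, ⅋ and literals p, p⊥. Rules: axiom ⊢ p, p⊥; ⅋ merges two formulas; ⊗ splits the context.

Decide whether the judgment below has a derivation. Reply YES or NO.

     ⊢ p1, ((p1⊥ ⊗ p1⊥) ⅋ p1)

Proof tree:
[⅋]  ⊢ p1, ((p1⊥ ⊗ p1⊥) ⅋ p1)
  [⊗]  ⊢ p1, p1, (p1⊥ ⊗ p1⊥)
    [Ax]  ⊢ p1, p1⊥
    [Ax]  ⊢ p1, p1⊥

Result: YES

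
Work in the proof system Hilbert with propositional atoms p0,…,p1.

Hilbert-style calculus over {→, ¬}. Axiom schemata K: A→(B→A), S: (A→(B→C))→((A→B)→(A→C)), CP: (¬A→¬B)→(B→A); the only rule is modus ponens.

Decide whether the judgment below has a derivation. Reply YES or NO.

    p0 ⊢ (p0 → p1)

Truth-table refutation:
  v=00: Γ:[p0=F] Δ:[(p0 → p1)=T] refutes=False
  v=01: Γ:[p0=F] Δ:[(p0 → p1)=T] refutes=False
  v=10: Γ:[p0=T] Δ:[(p0 → p1)=F] refutes=True  ← countermodel

Result: NO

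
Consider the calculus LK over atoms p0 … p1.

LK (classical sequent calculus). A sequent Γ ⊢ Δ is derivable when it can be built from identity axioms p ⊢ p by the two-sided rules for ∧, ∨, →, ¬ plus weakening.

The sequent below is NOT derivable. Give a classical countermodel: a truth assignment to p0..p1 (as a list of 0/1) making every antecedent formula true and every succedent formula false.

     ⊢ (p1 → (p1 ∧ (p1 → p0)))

Enumerate valuations to refute Γ ⊢ Δ:
  v=00: Γ:[] Δ:[(p1 → (p1 ∧ (p1 → p0)))=T] refutes=False
  v=01: Γ:[] Δ:[(p1 → (p1 ∧ (p1 → p0)))=F] refutes=True  ← countermodel

Result: [0, 1]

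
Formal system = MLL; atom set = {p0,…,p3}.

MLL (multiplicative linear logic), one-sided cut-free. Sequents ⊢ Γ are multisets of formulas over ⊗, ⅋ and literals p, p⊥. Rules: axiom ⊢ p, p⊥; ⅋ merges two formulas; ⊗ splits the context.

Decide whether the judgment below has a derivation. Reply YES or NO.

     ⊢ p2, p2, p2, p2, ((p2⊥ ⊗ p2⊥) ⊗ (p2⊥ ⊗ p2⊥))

Derivation trace:
[⊗]  ⊢ p2, p2, p2, p2, ((p2⊥ ⊗ p2⊥) ⊗ (p2⊥ ⊗ p2⊥))
  [⊗]  ⊢ p2, p2, (p2⊥ ⊗ p2⊥)
    [Ax]  ⊢ p2, p2⊥
    [Ax]  ⊢ p2, p2⊥
  [⊗]  ⊢ p2, p2, (p2⊥ ⊗ p2⊥)
    [Ax]  ⊢ p2, p2⊥
    [Ax]  ⊢ p2, p2⊥

Result: YES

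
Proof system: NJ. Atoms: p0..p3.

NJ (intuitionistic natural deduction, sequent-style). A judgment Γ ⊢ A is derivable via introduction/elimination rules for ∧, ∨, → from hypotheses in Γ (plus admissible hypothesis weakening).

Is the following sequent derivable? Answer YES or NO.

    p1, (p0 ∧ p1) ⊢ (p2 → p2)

Proof tree:
[Wk] p1, (p0 ∧ p1) ⊢ (p2 → p2)
  [→I] p1 ⊢ (p2 → p2)
    [Wk] p2, p1 ⊢ p2
      [Ax] p2 ⊢ p2

Result: YES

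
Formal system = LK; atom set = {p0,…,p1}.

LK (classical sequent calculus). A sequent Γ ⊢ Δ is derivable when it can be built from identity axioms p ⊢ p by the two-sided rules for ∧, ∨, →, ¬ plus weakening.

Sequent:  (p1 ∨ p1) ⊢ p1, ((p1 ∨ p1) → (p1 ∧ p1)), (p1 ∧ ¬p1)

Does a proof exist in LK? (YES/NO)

Derivation trace:
[∨L] (p1 ∨ p1) ⊢ p1, ((p1 ∨ p1) → (p1 ∧ p1)), (p1 ∧ ¬p1)
  [→R] p1 ⊢ ((p1 ∨ p1) → (p1 ∧ p1))
    [∧R] p1, (p1 ∨ p1) ⊢ (p1 ∧ p1)
      [Ax] p1 ⊢ p1
      [∨L] (p1 ∨ p1) ⊢ p1
        [Ax] p1 ⊢ p1
        [Ax] p1 ⊢ p1
  [∧R] p1 ⊢ p1, (p1 ∧ ¬p1)
    [Ax] p1 ⊢ p1
    [¬R]  ⊢ p1, ¬p1
      [Ax] p1 ⊢ p1

Result: YES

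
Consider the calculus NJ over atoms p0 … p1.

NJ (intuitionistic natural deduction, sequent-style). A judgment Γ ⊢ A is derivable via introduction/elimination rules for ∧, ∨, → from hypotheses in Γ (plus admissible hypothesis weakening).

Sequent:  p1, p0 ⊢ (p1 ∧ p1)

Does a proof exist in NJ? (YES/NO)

Derivation trace:
[Wk] p1, p0 ⊢ (p1 ∧ p1)
  [∧I] p1 ⊢ (p1 ∧ p1)
    [Ax] p1 ⊢ p1
    [Ax] p1 ⊢ p1

Result: YES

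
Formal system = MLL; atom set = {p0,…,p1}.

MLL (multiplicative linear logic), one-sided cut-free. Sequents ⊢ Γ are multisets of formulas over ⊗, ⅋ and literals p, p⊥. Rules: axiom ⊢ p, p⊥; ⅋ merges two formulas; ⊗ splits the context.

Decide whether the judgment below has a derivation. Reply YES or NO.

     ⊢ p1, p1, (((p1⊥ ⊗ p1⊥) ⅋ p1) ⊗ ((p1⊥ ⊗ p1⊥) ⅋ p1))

Derivation trace:
[⊗]  ⊢ p1, p1, (((p1⊥ ⊗ p1⊥) ⅋ p1) ⊗ ((p1⊥ ⊗ p1⊥) ⅋ p1))
  [⅋]  ⊢ p1, ((p1⊥ ⊗ p1⊥) ⅋ p1)
    [⊗]  ⊢ p1, p1, (p1⊥ ⊗ p1⊥)
      [Ax]  ⊢ p1, p1⊥
      [Ax]  ⊢ p1, p1⊥
  [⅋]  ⊢ p1, ((p1⊥ ⊗ p1⊥) ⅋ p1)
    [⊗]  ⊢ p1, p1, (p1⊥ ⊗ p1⊥)
      [Ax]  ⊢ p1, p1⊥
      [Ax]  ⊢ p1, p1⊥

Result: YES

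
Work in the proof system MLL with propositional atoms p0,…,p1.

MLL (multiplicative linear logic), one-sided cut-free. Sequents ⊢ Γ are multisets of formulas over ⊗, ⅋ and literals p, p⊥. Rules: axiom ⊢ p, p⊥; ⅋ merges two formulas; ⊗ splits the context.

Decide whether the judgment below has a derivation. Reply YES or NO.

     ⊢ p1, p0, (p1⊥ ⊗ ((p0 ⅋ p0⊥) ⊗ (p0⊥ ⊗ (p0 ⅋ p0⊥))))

Derivation (root first):
[⊗]  ⊢ p1, p0, (p1⊥ ⊗ ((p0 ⅋ p0⊥) ⊗ (p0⊥ ⊗ (p0 ⅋ p0⊥))))
  [Ax]  ⊢ p1, p1⊥
  [⊗]  ⊢ p0, ((p0 ⅋ p0⊥) ⊗ (p0⊥ ⊗ (p0 ⅋ p0⊥)))
    [⅋]  ⊢ (p0 ⅋ p0⊥)
      [Ax]  ⊢ p0, p0⊥
    [⊗]  ⊢ p0, (p0⊥ ⊗ (p0 ⅋ p0⊥))
      [Ax]  ⊢ p0, p0⊥
      [⅋]  ⊢ (p0 ⅋ p0⊥)
        [Ax]  ⊢ p0, p0⊥

Result: YES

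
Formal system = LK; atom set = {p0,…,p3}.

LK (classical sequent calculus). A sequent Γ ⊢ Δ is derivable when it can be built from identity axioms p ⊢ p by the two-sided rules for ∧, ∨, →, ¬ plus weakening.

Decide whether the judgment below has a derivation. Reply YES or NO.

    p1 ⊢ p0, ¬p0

Derivation (root first):
[WL] p1 ⊢ p0, ¬p0
  [¬R]  ⊢ p0, ¬p0
    [Ax] p0 ⊢ p0

Result: YES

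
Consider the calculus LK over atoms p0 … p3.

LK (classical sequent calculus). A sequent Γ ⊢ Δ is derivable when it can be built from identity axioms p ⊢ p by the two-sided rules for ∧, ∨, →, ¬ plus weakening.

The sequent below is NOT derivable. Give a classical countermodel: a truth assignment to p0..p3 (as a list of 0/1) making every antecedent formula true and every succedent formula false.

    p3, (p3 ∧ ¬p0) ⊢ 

Search for a countermodel by truth-table:
  v=0000: Γ:[p3=F, (p3 ∧ ¬p0)=F] Δ:[] refutes=False
  v=0001: Γ:[p3=T, (p3 ∧ ¬p0)=T] Δ:[] refutes=True  ← countermodel

Result: [0, 0, 0, 1]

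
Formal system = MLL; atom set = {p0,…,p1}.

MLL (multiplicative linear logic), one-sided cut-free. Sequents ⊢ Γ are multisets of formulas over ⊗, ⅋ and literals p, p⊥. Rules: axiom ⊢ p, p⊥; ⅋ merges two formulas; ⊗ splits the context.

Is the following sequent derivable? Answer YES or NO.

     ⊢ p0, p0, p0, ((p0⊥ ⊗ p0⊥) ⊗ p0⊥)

Proof tree:
[⊗]  ⊢ p0, p0, p0, ((p0⊥ ⊗ p0⊥) ⊗ p0⊥)
  [⊗]  ⊢ p0, p0, (p0⊥ ⊗ p0⊥)
    [Ax]  ⊢ p0, p0⊥
    [Ax]  ⊢ p0, p0⊥
  [Ax]  ⊢ p0, p0⊥

Result: YES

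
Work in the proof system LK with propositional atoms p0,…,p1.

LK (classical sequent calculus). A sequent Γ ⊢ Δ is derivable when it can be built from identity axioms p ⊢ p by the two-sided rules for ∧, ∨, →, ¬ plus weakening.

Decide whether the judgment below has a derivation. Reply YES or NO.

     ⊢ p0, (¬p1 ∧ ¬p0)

Truth-table refutation:
  v=00: Γ:[] Δ:[p0=F, (¬p1 ∧ ¬p0)=T] refutes=False
  v=01: Γ:[] Δ:[p0=F, (¬p1 ∧ ¬p0)=F] refutes=True  ← countermodel

Result: NO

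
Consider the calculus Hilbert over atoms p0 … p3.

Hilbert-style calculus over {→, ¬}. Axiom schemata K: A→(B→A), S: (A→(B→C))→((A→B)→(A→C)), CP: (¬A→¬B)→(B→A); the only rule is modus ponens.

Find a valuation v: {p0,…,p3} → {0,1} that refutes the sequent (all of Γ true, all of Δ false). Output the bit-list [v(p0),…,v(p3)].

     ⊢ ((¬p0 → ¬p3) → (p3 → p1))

Enumerate valuations to refute Γ ⊢ Δ:
  v=0000: Γ:[] Δ:[((¬p0 → ¬p3) → (p3 → p1))=T] refutes=False
  v=0001: Γ:[] Δ:[((¬p0 → ¬p3) → (p3 → p1))=T] refutes=False
  v=0010: Γ:[] Δ:[((¬p0 → ¬p3) → (p3 → p1))=T] refutes=False
  v=0011: Γ:[] Δ:[((¬p0 → ¬p3) → (p3 → p1))=T] refutes=False
  v=0100: Γ:[] Δ:[((¬p0 → ¬p3) → (p3 → p1))=T] refutes=False
  v=0101: Γ:[] Δ:[((¬p0 → ¬p3) → (p3 → p1))=T] refutes=False
  v=0110: Γ:[] Δ:[((¬p0 → ¬p3) → (p3 → p1))=T] refutes=False
  v=0111: Γ:[] Δ:[((¬p0 → ¬p3) → (p3 → p1))=T] refutes=False
  v=1000: Γ:[] Δ:[((¬p0 → ¬p3) → (p3 → p1))=T] refutes=False
  v=1001: Γ:[] Δ:[((¬p0 → ¬p3) → (p3 → p1))=F] refutes=True  ← countermodel

Result: [1, 0, 0, 1]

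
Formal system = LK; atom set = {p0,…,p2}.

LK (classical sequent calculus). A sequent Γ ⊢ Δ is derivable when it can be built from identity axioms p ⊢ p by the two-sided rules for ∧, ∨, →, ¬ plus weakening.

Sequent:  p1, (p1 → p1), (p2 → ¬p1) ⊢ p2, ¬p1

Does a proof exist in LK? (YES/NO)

Enumerate valuations to refute Γ ⊢ Δ:
  v=000: Γ:[p1=F, (p1 → p1)=T, (p2 → ¬p1)=T] Δ:[p2=F, ¬p1=T] refutes=False
  v=001: Γ:[p1=F, (p1 → p1)=T, (p2 → ¬p1)=T] Δ:[p2=T, ¬p1=T] refutes=False
  v=010: Γ:[p1=T, (p1 → p1)=T, (p2 → ¬p1)=T] Δ:[p2=F, ¬p1=F] refutes=True  ← countermodel

Result: NO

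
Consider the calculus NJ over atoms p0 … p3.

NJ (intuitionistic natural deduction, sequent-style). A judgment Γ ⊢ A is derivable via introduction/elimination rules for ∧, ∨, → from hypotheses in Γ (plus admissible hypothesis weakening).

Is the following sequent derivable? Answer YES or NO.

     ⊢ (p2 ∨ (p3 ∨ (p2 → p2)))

Proof tree:
[∨I₂]  ⊢ (p2 ∨ (p3 ∨ (p2 → p2)))
  [∨I₂]  ⊢ (p3 ∨ (p2 → p2))
    [→I]  ⊢ (p2 → p2)
      [Ax] p2 ⊢ p2

Result: YES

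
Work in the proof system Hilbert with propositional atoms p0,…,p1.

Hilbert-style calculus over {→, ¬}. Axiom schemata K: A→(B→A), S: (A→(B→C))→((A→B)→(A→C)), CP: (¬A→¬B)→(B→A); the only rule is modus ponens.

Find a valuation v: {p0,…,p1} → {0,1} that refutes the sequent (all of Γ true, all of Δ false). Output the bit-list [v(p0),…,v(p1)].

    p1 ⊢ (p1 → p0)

Enumerate valuations to refute Γ ⊢ Δ:
  v=00: Γ:[p1=F] Δ:[(p1 → p0)=T] refutes=False
  v=01: Γ:[p1=T] Δ:[(p1 → p0)=F] refutes=True  ← countermodel

Result: [0, 1]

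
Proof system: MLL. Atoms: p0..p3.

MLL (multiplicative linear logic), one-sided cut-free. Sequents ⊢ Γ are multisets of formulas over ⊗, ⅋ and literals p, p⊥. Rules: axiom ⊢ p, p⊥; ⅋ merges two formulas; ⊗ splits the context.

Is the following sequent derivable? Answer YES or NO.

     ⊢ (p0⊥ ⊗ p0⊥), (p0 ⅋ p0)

Derivation (root first):
[⅋]  ⊢ (p0⊥ ⊗ p0⊥), (p0 ⅋ p0)
  [⊗]  ⊢ p0, p0, (p0⊥ ⊗ p0⊥)
    [Ax]  ⊢ p0, p0⊥
    [Ax]  ⊢ p0, p0⊥

Result: YES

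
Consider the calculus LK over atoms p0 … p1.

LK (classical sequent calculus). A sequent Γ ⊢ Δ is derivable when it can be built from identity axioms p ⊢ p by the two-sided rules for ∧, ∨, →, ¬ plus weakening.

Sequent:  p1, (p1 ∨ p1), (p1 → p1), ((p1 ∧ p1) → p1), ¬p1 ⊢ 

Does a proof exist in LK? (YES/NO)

Derivation trace:
[¬L] p1, (p1 ∨ p1), (p1 → p1), ((p1 ∧ p1) → p1), ¬p1 ⊢ 
  [→L] p1, (p1 ∨ p1), (p1 → p1), ((p1 ∧ p1) → p1) ⊢ p1
    [∧R] p1, (p1 ∨ p1), (p1 → p1) ⊢ (p1 ∧ p1)
      [→L] p1, (p1 → p1) ⊢ p1
        [Ax] p1 ⊢ p1
        [Ax] p1 ⊢ p1
      [∨L] (p1 ∨ p1) ⊢ p1
        [Ax] p1 ⊢ p1
        [Ax] p1 ⊢ p1
    [Ax] p1 ⊢ p1

Result: YES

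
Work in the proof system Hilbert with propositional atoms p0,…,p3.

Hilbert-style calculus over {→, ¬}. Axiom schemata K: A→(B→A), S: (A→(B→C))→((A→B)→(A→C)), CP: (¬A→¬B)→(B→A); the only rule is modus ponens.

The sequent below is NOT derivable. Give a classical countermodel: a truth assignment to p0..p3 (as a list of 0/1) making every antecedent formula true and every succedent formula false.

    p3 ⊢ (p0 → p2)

Search for a countermodel by truth-table:
  v=0000: Γ:[p3=F] Δ:[(p0 → p2)=T] refutes=False
  v=0001: Γ:[p3=T] Δ:[(p0 → p2)=T] refutes=False
  v=0010: Γ:[p3=F] Δ:[(p0 → p2)=T] refutes=False
  v=0011: Γ:[p3=T] Δ:[(p0 → p2)=T] refutes=False
  v=0100: Γ:[p3=F] Δ:[(p0 → p2)=T] refutes=False
  v=0101: Γ:[p3=T] Δ:[(p0 → p2)=T] refutes=False
  v=0110: Γ:[p3=F] Δ:[(p0 → p2)=T] refutes=False
  v=0111: Γ:[p3=T] Δ:[(p0 → p2)=T] refutes=False
  v=1000: Γ:[p3=F] Δ:[(p0 → p2)=F] refutes=False
  v=1001: Γ:[p3=T] Δ:[(p0 → p2)=F] refutes=True  ← countermodel

Result: [1, 0, 0, 1]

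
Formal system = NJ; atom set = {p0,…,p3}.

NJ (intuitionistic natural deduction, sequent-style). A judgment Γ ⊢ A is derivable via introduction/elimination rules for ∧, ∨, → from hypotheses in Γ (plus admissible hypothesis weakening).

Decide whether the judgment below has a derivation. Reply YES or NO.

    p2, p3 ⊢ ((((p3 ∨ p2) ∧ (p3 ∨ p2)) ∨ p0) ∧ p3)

Derivation (root first):
[∧I] p2, p3 ⊢ ((((p3 ∨ p2) ∧ (p3 ∨ p2)) ∨ p0) ∧ p3)
  [∨I₁] p2 ⊢ (((p3 ∨ p2) ∧ (p3 ∨ p2)) ∨ p0)
    [∧I] p2 ⊢ ((p3 ∨ p2) ∧ (p3 ∨ p2))
      [∨I₂] p2 ⊢ (p3 ∨ p2)
        [Ax] p2 ⊢ p2
      [∨I₂] p2 ⊢ (p3 ∨ p2)
        [Ax] p2 ⊢ p2
  [Ax] p3 ⊢ p3

Result: YES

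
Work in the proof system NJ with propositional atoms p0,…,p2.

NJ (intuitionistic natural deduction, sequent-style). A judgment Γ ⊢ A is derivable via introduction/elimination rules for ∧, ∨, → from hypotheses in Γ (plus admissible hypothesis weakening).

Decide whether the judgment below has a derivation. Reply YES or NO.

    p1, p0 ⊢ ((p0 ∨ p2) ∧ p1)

Derivation trace:
[∧I] p1, p0 ⊢ ((p0 ∨ p2) ∧ p1)
  [∨I₁] p0 ⊢ (p0 ∨ p2)
    [Ax] p0 ⊢ p0
  [Ax] p1 ⊢ p1

Result: YES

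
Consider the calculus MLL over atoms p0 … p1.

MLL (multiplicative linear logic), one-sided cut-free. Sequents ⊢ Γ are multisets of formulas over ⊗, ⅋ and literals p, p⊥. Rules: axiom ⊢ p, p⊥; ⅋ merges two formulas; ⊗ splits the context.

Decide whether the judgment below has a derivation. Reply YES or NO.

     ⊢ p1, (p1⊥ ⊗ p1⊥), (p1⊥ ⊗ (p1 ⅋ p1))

Derivation (root first):
[⊗]  ⊢ p1, (p1⊥ ⊗ p1⊥), (p1⊥ ⊗ (p1 ⅋ p1))
  [Ax]  ⊢ p1, p1⊥
  [⅋]  ⊢ (p1⊥ ⊗ p1⊥), (p1 ⅋ p1)
    [⊗]  ⊢ p1, p1, (p1⊥ ⊗ p1⊥)
      [Ax]  ⊢ p1, p1⊥
      [Ax]  ⊢ p1, p1⊥

Result: YES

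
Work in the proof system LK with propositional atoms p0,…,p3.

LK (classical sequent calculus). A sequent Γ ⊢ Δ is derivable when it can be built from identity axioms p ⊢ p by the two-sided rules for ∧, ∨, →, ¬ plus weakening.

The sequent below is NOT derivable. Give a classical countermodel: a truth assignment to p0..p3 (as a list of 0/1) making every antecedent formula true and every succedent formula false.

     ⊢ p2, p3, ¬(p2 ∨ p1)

Truth-table refutation:
  v=0000: Γ:[] Δ:[p2=F, p3=F, ¬(p2 ∨ p1)=T] refutes=False
  v=0001: Γ:[] Δ:[p2=F, p3=T, ¬(p2 ∨ p1)=T] refutes=False
  v=0010: Γ:[] Δ:[p2=T, p3=F, ¬(p2 ∨ p1)=F] refutes=False
  v=0011: Γ:[] Δ:[p2=T, p3=T, ¬(p2 ∨ p1)=F] refutes=False
  v=0100: Γ:[] Δ:[p2=F, p3=F, ¬(p2 ∨ p1)=F] refutes=True  ← countermodel

Result: [0, 1, 0, 0]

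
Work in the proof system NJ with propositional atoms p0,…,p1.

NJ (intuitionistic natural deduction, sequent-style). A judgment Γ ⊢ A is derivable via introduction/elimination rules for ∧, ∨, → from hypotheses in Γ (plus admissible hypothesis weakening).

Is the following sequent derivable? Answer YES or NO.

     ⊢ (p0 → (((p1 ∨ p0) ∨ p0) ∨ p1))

Derivation (root first):
[→I]  ⊢ (p0 → (((p1 ∨ p0) ∨ p0) ∨ p1))
  [∨I₁] p0 ⊢ (((p1 ∨ p0) ∨ p0) ∨ p1)
    [∨I₁] p0 ⊢ ((p1 ∨ p0) ∨ p0)
      [∨I₂] p0 ⊢ (p1 ∨ p0)
        [Ax] p0 ⊢ p0

Result: YES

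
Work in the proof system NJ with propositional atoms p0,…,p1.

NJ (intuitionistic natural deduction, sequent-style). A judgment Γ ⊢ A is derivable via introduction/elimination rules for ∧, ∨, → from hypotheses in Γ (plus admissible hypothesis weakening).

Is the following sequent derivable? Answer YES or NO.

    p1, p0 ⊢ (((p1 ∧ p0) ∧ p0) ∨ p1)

Derivation (root first):
[∨I₁] p1, p0 ⊢ (((p1 ∧ p0) ∧ p0) ∨ p1)
  [∧I] p1, p0 ⊢ ((p1 ∧ p0) ∧ p0)
    [∧I] p1, p0 ⊢ (p1 ∧ p0)
      [Ax] p1 ⊢ p1
      [Ax] p0 ⊢ p0
    [Ax] p0 ⊢ p0

Result: YES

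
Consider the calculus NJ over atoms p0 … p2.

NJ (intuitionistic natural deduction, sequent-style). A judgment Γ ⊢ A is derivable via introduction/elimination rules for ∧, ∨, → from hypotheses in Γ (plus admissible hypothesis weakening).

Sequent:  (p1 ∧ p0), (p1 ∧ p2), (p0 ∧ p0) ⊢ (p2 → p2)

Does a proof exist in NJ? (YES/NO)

Derivation trace:
[Wk] (p1 ∧ p0), (p1 ∧ p2), (p0 ∧ p0) ⊢ (p2 → p2)
  [Wk] (p1 ∧ p0), (p1 ∧ p2) ⊢ (p2 → p2)
    [Wk] (p1 ∧ p0) ⊢ (p2 → p2)
      [→I]  ⊢ (p2 → p2)
        [Ax] p2 ⊢ p2

Result: YES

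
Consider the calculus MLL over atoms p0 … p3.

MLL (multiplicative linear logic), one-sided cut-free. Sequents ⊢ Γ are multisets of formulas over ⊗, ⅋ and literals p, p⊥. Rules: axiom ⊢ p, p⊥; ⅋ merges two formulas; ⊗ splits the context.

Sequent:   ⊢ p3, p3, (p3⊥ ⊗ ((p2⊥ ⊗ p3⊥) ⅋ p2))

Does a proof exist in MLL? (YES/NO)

Derivation trace:
[⊗]  ⊢ p3, p3, (p3⊥ ⊗ ((p2⊥ ⊗ p3⊥) ⅋ p2))
  [Ax]  ⊢ p3, p3⊥
  [⅋]  ⊢ p3, ((p2⊥ ⊗ p3⊥) ⅋ p2)
    [⊗]  ⊢ p2, p3, (p2⊥ ⊗ p3⊥)
      [Ax]  ⊢ p2, p2⊥
      [Ax]  ⊢ p3, p3⊥

Result: YES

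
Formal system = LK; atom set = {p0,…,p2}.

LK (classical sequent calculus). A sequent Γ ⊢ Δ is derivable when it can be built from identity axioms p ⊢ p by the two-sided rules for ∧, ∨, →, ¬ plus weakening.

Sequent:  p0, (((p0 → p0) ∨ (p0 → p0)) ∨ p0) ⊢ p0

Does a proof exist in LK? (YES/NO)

Derivation trace:
[∨L] p0, (((p0 → p0) ∨ (p0 → p0)) ∨ p0) ⊢ p0
  [∨L] p0, ((p0 → p0) ∨ (p0 → p0)) ⊢ p0
    [→L] p0, (p0 → p0) ⊢ p0
      [Ax] p0 ⊢ p0
      [Ax] p0 ⊢ p0
    [→L] p0, (p0 → p0) ⊢ p0
      [Ax] p0 ⊢ p0
      [Ax] p0 ⊢ p0
  [Ax] p0 ⊢ p0

Result: YES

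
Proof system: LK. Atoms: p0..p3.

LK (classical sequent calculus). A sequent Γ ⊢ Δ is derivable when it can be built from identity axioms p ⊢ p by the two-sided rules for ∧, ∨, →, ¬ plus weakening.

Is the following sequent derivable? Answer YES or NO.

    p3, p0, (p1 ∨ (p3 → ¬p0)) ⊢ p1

Proof tree:
[∨L] p3, p0, (p1 ∨ (p3 → ¬p0)) ⊢ p1
  [Ax] p1 ⊢ p1
  [→L] p3, p0, (p3 → ¬p0) ⊢ 
    [Ax] p3 ⊢ p3
    [¬L] p0, ¬p0 ⊢ 
      [Ax] p0 ⊢ p0

Result: YES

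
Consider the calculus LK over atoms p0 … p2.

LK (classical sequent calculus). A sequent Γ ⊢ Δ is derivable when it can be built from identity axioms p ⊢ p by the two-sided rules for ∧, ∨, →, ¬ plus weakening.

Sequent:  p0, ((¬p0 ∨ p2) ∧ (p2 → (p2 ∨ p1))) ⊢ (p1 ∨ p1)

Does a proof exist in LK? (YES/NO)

Enumerate valuations to refute Γ ⊢ Δ:
  v=000: Γ:[p0=F, ((¬p0 ∨ p2) ∧ (p2 → (p2 ∨ p1)))=T] Δ:[(p1 ∨ p1)=F] refutes=False
  v=001: Γ:[p0=F, ((¬p0 ∨ p2) ∧ (p2 → (p2 ∨ p1)))=T] Δ:[(p1 ∨ p1)=F] refutes=False
  v=010: Γ:[p0=F, ((¬p0 ∨ p2) ∧ (p2 → (p2 ∨ p1)))=T] Δ:[(p1 ∨ p1)=T] refutes=False
  v=011: Γ:[p0=F, ((¬p0 ∨ p2) ∧ (p2 → (p2 ∨ p1)))=T] Δ:[(p1 ∨ p1)=T] refutes=False
  v=100: Γ:[p0=T, ((¬p0 ∨ p2) ∧ (p2 → (p2 ∨ p1)))=F] Δ:[(p1 ∨ p1)=F] refutes=False
  v=101: Γ:[p0=T, ((¬p0 ∨ p2) ∧ (p2 → (p2 ∨ p1)))=T] Δ:[(p1 ∨ p1)=F] refutes=True  ← countermodel

Result: NO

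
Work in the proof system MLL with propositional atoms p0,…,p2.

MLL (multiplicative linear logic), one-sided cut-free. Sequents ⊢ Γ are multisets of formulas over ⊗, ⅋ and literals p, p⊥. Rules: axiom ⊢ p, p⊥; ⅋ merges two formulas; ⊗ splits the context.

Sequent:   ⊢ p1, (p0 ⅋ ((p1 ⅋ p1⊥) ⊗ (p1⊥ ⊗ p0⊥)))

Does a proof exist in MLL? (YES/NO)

Proof tree:
[⅋]  ⊢ p1, (p0 ⅋ ((p1 ⅋ p1⊥) ⊗ (p1⊥ ⊗ p0⊥)))
  [⊗]  ⊢ p1, p0, ((p1 ⅋ p1⊥) ⊗ (p1⊥ ⊗ p0⊥))
    [⅋]  ⊢ (p1 ⅋ p1⊥)
      [Ax]  ⊢ p1, p1⊥
    [⊗]  ⊢ p1, p0, (p1⊥ ⊗ p0⊥)
      [Ax]  ⊢ p1, p1⊥
      [Ax]  ⊢ p0, p0⊥

Result: YES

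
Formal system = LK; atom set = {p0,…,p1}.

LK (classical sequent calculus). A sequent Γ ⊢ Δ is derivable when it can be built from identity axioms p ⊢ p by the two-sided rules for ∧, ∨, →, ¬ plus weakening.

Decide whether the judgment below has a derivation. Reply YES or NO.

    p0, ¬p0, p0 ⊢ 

Derivation (root first):
[WL] p0, ¬p0, p0 ⊢ 
  [¬L] p0, ¬p0 ⊢ 
    [Ax] p0 ⊢ p0

Result: YES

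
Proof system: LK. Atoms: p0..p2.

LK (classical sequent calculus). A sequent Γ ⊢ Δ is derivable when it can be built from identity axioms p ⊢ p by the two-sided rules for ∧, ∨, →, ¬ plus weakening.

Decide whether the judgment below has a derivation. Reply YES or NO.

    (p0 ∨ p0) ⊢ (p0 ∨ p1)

Derivation trace:
[∨R] (p0 ∨ p0) ⊢ (p0 ∨ p1)
  [∨L] (p0 ∨ p0) ⊢ p1, p0
    [WR] p0 ⊢ p0, p1, p0
      [WR] p0 ⊢ p0, p1
        [Ax] p0 ⊢ p0
    [WR] p0 ⊢ p0, p1, p0
      [WR] p0 ⊢ p0, p1
        [Ax] p0 ⊢ p0

Result: YES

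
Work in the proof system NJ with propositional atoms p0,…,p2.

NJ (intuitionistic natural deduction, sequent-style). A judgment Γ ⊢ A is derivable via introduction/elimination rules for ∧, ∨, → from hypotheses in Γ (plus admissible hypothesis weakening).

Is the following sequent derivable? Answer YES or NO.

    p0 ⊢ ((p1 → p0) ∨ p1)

Derivation (root first):
[∨I₁] p0 ⊢ ((p1 → p0) ∨ p1)
  [→I] p0 ⊢ (p1 → p0)
    [Wk] p0, p1 ⊢ p0
      [Ax] p0 ⊢ p0

Result: YES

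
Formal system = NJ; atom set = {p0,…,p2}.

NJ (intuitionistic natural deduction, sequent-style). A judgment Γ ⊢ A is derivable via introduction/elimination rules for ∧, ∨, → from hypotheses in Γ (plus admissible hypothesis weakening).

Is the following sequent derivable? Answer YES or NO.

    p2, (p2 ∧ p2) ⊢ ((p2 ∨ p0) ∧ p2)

Derivation trace:
[∧I] p2, (p2 ∧ p2) ⊢ ((p2 ∨ p0) ∧ p2)
  [∨I₁] p2, (p2 ∧ p2) ⊢ (p2 ∨ p0)
    [Wk] p2, (p2 ∧ p2) ⊢ p2
      [Ax] p2 ⊢ p2
  [Ax] p2 ⊢ p2

Result: YES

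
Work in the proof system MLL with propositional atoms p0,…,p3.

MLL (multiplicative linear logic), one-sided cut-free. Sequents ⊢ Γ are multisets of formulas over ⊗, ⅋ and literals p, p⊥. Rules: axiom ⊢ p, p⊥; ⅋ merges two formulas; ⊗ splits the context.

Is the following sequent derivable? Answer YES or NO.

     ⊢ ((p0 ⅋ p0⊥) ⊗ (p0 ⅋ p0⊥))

Derivation trace:
[⊗]  ⊢ ((p0 ⅋ p0⊥) ⊗ (p0 ⅋ p0⊥))
  [⅋]  ⊢ (p0 ⅋ p0⊥)
    [Ax]  ⊢ p0, p0⊥
  [⅋]  ⊢ (p0 ⅋ p0⊥)
    [Ax]  ⊢ p0, p0⊥

Result: YES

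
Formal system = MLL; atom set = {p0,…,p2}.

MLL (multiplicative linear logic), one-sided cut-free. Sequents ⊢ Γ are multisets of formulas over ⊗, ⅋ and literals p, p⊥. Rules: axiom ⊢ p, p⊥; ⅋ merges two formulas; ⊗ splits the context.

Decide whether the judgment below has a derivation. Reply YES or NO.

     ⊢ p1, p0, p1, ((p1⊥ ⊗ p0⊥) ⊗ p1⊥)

Derivation trace:
[⊗]  ⊢ p1, p0, p1, ((p1⊥ ⊗ p0⊥) ⊗ p1⊥)
  [⊗]  ⊢ p1, p0, (p1⊥ ⊗ p0⊥)
    [Ax]  ⊢ p1, p1⊥
    [Ax]  ⊢ p0, p0⊥
  [Ax]  ⊢ p1, p1⊥

Result: YES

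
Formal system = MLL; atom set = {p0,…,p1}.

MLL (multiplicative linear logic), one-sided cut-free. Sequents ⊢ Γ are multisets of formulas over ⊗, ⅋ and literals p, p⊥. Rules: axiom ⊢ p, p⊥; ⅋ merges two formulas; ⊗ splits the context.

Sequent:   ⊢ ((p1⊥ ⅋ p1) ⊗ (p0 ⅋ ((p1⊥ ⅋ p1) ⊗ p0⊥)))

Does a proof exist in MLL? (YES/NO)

Proof tree:
[⊗]  ⊢ ((p1⊥ ⅋ p1) ⊗ (p0 ⅋ ((p1⊥ ⅋ p1) ⊗ p0⊥)))
  [⅋]  ⊢ (p1⊥ ⅋ p1)
    [Ax]  ⊢ p1, p1⊥
  [⅋]  ⊢ (p0 ⅋ ((p1⊥ ⅋ p1) ⊗ p0⊥))
    [⊗]  ⊢ p0, ((p1⊥ ⅋ p1) ⊗ p0⊥)
      [⅋]  ⊢ (p1⊥ ⅋ p1)
        [Ax]  ⊢ p1, p1⊥
      [Ax]  ⊢ p0, p0⊥

Result: YES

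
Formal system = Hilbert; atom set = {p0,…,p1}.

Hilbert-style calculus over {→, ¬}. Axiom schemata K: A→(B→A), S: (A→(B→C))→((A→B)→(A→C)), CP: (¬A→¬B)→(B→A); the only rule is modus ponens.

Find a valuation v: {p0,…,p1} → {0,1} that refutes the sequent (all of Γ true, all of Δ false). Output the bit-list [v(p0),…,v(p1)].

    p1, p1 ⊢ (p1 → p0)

Search for a countermodel by truth-table:
  v=00: Γ:[p1=F, p1=F] Δ:[(p1 → p0)=T] refutes=False
  v=01: Γ:[p1=T, p1=T] Δ:[(p1 → p0)=F] refutes=True  ← countermodel

Result: [0, 1]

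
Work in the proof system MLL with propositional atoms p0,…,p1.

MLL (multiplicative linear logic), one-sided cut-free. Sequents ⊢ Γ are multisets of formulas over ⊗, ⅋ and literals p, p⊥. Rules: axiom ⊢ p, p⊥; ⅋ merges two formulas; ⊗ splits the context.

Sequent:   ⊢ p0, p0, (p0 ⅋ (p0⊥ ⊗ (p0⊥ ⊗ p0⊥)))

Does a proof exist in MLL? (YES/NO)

Derivation trace:
[⅋]  ⊢ p0, p0, (p0 ⅋ (p0⊥ ⊗ (p0⊥ ⊗ p0⊥)))
  [⊗]  ⊢ p0, p0, p0, (p0⊥ ⊗ (p0⊥ ⊗ p0⊥))
    [Ax]  ⊢ p0, p0⊥
    [⊗]  ⊢ p0, p0, (p0⊥ ⊗ p0⊥)
      [Ax]  ⊢ p0, p0⊥
      [Ax]  ⊢ p0, p0⊥

Result: YES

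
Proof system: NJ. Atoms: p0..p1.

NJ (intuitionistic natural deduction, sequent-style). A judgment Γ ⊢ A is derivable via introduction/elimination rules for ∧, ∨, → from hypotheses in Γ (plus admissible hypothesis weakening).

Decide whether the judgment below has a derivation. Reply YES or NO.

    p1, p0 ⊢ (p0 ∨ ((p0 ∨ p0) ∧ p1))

Derivation trace:
[∨I₂] p1, p0 ⊢ (p0 ∨ ((p0 ∨ p0) ∧ p1))
  [∧I] p1, p0 ⊢ ((p0 ∨ p0) ∧ p1)
    [∨I₂] p0 ⊢ (p0 ∨ p0)
      [Ax] p0 ⊢ p0
    [Ax] p1 ⊢ p1

Result: YES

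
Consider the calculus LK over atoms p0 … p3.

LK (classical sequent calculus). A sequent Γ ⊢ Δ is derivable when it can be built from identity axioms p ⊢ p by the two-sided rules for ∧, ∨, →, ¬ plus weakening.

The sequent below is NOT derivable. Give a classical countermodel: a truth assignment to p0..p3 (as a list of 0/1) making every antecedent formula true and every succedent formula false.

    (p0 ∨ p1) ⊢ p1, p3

Enumerate valuations to refute Γ ⊢ Δ:
  v=0000: Γ:[(p0 ∨ p1)=F] Δ:[p1=F, p3=F] refutes=False
  v=0001: Γ:[(p0 ∨ p1)=F] Δ:[p1=F, p3=T] refutes=False
  v=0010: Γ:[(p0 ∨ p1)=F] Δ:[p1=F, p3=F] refutes=False
  v=0011: Γ:[(p0 ∨ p1)=F] Δ:[p1=F, p3=T] refutes=False
  v=0100: Γ:[(p0 ∨ p1)=T] Δ:[p1=T, p3=F] refutes=False
  v=0101: Γ:[(p0 ∨ p1)=T] Δ:[p1=T, p3=T] refutes=False
  v=0110: Γ:[(p0 ∨ p1)=T] Δ:[p1=T, p3=F] refutes=False
  v=0111: Γ:[(p0 ∨ p1)=T] Δ:[p1=T, p3=T] refutes=False
  v=1000: Γ:[(p0 ∨ p1)=T] Δ:[p1=F, p3=F] refutes=True  ← countermodel

Result: [1, 0, 0, 0]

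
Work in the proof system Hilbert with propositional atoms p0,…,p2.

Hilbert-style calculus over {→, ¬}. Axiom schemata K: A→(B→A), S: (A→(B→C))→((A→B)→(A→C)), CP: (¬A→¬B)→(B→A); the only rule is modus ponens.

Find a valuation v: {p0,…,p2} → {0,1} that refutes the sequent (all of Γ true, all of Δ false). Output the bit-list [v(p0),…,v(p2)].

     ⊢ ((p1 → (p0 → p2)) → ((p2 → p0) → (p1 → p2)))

Truth-table refutation:
  v=000: Γ:[] Δ:[((p1 → (p0 → p2)) → ((p2 → p0) → (p1 → p2)))=T] refutes=False
  v=001: Γ:[] Δ:[((p1 → (p0 → p2)) → ((p2 → p0) → (p1 → p2)))=T] refutes=False
  v=010: Γ:[] Δ:[((p1 → (p0 → p2)) → ((p2 → p0) → (p1 → p2)))=F] refutes=True  ← countermodel

Result: [0, 1, 0]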